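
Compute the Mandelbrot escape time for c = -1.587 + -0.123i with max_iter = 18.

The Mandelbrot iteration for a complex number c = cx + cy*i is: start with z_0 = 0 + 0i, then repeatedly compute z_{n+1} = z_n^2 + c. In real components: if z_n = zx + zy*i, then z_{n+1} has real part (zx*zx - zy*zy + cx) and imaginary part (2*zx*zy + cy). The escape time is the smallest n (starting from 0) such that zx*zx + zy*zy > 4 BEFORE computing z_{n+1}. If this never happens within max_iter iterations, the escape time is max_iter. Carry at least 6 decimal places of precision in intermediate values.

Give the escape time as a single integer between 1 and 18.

z_0 = 0 + 0i, c = -1.5870 + -0.1230i
Iter 1: z = -1.5870 + -0.1230i, |z|^2 = 2.5337
Iter 2: z = 0.9164 + 0.2674i, |z|^2 = 0.9114
Iter 3: z = -0.8186 + 0.3671i, |z|^2 = 0.8049
Iter 4: z = -1.0516 + -0.7241i, |z|^2 = 1.6301
Iter 5: z = -1.0054 + 1.3999i, |z|^2 = 2.9705
Iter 6: z = -2.5358 + -2.9379i, |z|^2 = 15.0614
Escaped at iteration 6

Answer: 6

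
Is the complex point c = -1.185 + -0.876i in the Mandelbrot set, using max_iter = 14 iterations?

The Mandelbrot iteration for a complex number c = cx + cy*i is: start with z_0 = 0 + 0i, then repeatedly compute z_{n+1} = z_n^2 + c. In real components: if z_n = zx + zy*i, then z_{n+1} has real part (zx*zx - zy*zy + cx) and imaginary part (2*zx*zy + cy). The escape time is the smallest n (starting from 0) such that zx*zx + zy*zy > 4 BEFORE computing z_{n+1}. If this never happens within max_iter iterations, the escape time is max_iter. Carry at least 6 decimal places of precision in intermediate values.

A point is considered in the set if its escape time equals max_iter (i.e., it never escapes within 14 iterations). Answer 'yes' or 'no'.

Answer: no

Derivation:
z_0 = 0 + 0i, c = -1.1850 + -0.8760i
Iter 1: z = -1.1850 + -0.8760i, |z|^2 = 2.1716
Iter 2: z = -0.5482 + 1.2001i, |z|^2 = 1.7408
Iter 3: z = -2.3248 + -2.1917i, |z|^2 = 10.2083
Escaped at iteration 3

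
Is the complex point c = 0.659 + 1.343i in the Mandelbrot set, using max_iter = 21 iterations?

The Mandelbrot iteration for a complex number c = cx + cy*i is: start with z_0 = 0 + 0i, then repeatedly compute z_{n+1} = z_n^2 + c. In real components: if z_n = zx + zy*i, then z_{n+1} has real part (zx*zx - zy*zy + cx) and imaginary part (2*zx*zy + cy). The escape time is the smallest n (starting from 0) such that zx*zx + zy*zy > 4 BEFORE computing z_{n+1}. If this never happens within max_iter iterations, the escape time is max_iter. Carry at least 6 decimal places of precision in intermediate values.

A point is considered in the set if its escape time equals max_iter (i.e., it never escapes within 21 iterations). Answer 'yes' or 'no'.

Answer: no

Derivation:
z_0 = 0 + 0i, c = 0.6590 + 1.3430i
Iter 1: z = 0.6590 + 1.3430i, |z|^2 = 2.2379
Iter 2: z = -0.7104 + 3.1131i, |z|^2 = 10.1959
Escaped at iteration 2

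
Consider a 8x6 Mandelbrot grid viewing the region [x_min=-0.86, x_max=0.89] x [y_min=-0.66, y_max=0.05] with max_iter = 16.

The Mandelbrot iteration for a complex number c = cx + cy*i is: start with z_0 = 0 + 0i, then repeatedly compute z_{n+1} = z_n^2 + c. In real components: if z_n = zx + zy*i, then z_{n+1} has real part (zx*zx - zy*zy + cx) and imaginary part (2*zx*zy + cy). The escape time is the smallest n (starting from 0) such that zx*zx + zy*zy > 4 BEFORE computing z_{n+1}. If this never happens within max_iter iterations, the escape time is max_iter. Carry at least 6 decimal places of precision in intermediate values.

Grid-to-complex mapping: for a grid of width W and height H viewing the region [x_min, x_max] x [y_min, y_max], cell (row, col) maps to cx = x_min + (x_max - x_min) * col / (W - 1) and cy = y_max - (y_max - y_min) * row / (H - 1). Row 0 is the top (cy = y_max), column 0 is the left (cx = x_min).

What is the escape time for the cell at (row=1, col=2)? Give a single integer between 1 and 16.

Answer: 16

Derivation:
z_0 = 0 + 0i, c = -0.3600 + -0.0920i
Iter 1: z = -0.3600 + -0.0920i, |z|^2 = 0.1381
Iter 2: z = -0.2389 + -0.0258i, |z|^2 = 0.0577
Iter 3: z = -0.3036 + -0.0797i, |z|^2 = 0.0985
Iter 4: z = -0.2742 + -0.0436i, |z|^2 = 0.0771
Iter 5: z = -0.2867 + -0.0681i, |z|^2 = 0.0869
Iter 6: z = -0.2824 + -0.0530i, |z|^2 = 0.0826
Iter 7: z = -0.2830 + -0.0621i, |z|^2 = 0.0840
Iter 8: z = -0.2837 + -0.0569i, |z|^2 = 0.0837
Iter 9: z = -0.2827 + -0.0597i, |z|^2 = 0.0835
Iter 10: z = -0.2836 + -0.0582i, |z|^2 = 0.0838
Iter 11: z = -0.2829 + -0.0590i, |z|^2 = 0.0835
Iter 12: z = -0.2834 + -0.0586i, |z|^2 = 0.0838
Iter 13: z = -0.2831 + -0.0588i, |z|^2 = 0.0836
Iter 14: z = -0.2833 + -0.0587i, |z|^2 = 0.0837
Iter 15: z = -0.2832 + -0.0587i, |z|^2 = 0.0836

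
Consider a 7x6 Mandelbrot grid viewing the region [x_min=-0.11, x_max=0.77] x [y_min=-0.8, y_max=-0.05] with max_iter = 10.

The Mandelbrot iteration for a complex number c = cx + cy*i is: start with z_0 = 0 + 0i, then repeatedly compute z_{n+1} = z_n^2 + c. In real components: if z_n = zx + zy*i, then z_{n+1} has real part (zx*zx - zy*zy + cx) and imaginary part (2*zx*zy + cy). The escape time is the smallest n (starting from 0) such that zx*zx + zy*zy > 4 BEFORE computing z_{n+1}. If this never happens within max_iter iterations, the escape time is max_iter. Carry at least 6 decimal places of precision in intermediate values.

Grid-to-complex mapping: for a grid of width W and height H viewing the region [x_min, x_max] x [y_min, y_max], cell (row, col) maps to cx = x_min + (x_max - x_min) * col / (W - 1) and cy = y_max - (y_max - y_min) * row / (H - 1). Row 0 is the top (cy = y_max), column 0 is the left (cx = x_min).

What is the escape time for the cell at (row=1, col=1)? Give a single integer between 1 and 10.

Answer: 10

Derivation:
z_0 = 0 + 0i, c = 0.0367 + -0.2000i
Iter 1: z = 0.0367 + -0.2000i, |z|^2 = 0.0413
Iter 2: z = -0.0020 + -0.2147i, |z|^2 = 0.0461
Iter 3: z = -0.0094 + -0.1991i, |z|^2 = 0.0397
Iter 4: z = -0.0029 + -0.1963i, |z|^2 = 0.0385
Iter 5: z = -0.0018 + -0.1989i, |z|^2 = 0.0395
Iter 6: z = -0.0029 + -0.1993i, |z|^2 = 0.0397
Iter 7: z = -0.0030 + -0.1989i, |z|^2 = 0.0396
Iter 8: z = -0.0029 + -0.1988i, |z|^2 = 0.0395
Iter 9: z = -0.0028 + -0.1989i, |z|^2 = 0.0396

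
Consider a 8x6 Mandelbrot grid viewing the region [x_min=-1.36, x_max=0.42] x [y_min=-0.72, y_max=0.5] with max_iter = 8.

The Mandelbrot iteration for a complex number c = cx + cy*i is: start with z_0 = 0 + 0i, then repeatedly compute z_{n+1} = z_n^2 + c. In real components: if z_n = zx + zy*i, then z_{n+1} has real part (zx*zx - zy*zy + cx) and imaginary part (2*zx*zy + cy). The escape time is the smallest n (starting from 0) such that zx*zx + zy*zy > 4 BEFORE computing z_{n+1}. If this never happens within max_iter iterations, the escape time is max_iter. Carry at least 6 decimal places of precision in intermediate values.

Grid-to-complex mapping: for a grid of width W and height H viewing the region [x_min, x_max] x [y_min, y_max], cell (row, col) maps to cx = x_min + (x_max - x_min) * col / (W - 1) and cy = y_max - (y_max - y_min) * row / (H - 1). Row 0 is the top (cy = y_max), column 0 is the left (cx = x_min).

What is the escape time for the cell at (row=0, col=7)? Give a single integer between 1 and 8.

z_0 = 0 + 0i, c = 0.4200 + 0.5000i
Iter 1: z = 0.4200 + 0.5000i, |z|^2 = 0.4264
Iter 2: z = 0.3464 + 0.9200i, |z|^2 = 0.9664
Iter 3: z = -0.3064 + 1.1374i, |z|^2 = 1.3875
Iter 4: z = -0.7797 + -0.1970i, |z|^2 = 0.6468
Iter 5: z = 0.9892 + 0.8072i, |z|^2 = 1.6301
Iter 6: z = 0.7469 + 2.0970i, |z|^2 = 4.9551
Escaped at iteration 6

Answer: 6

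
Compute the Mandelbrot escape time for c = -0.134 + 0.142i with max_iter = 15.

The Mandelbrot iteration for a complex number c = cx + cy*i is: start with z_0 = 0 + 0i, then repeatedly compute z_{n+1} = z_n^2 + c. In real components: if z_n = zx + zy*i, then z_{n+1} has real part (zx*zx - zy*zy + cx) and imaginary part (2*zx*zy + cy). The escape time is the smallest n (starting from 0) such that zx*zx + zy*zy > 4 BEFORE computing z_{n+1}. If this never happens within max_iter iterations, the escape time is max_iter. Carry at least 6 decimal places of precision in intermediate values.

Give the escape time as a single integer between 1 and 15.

z_0 = 0 + 0i, c = -0.1340 + 0.1420i
Iter 1: z = -0.1340 + 0.1420i, |z|^2 = 0.0381
Iter 2: z = -0.1362 + 0.1039i, |z|^2 = 0.0294
Iter 3: z = -0.1263 + 0.1137i, |z|^2 = 0.0289
Iter 4: z = -0.1310 + 0.1133i, |z|^2 = 0.0300
Iter 5: z = -0.1297 + 0.1123i, |z|^2 = 0.0294
Iter 6: z = -0.1298 + 0.1129i, |z|^2 = 0.0296
Iter 7: z = -0.1299 + 0.1127i, |z|^2 = 0.0296
Iter 8: z = -0.1298 + 0.1127i, |z|^2 = 0.0296
Iter 9: z = -0.1299 + 0.1127i, |z|^2 = 0.0296
Iter 10: z = -0.1298 + 0.1127i, |z|^2 = 0.0296
Iter 11: z = -0.1298 + 0.1127i, |z|^2 = 0.0296
Iter 12: z = -0.1298 + 0.1127i, |z|^2 = 0.0296
Iter 13: z = -0.1298 + 0.1127i, |z|^2 = 0.0296
Iter 14: z = -0.1298 + 0.1127i, |z|^2 = 0.0296

Answer: 15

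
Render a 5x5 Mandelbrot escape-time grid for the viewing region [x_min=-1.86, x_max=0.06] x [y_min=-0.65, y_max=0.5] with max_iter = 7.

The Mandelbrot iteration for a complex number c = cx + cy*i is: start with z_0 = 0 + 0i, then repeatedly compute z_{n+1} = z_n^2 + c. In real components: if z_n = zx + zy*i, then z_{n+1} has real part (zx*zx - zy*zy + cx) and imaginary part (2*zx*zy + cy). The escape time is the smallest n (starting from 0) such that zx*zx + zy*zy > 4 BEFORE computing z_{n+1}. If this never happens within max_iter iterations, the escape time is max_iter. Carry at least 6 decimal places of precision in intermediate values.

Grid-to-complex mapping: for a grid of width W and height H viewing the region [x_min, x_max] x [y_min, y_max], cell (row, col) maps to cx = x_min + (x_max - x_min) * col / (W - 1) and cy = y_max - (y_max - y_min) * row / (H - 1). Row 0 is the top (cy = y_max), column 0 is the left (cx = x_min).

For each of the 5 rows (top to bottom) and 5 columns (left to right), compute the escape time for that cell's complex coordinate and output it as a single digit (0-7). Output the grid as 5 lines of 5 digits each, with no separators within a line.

Answer: 33577
47777
57777
35777
23477

Derivation:
(row=0, col=0): c = -1.8600 + 0.5000i → escape time 3
(row=0, col=1): c = -1.3800 + 0.5000i → escape time 3
(row=0, col=2): c = -0.9000 + 0.5000i → escape time 5
(row=0, col=3): c = -0.4200 + 0.5000i → escape time 7
(row=0, col=4): c = 0.0600 + 0.5000i → escape time 7
(row=1, col=0): c = -1.8600 + 0.2125i → escape time 4
(row=1, col=1): c = -1.3800 + 0.2125i → escape time 7
(row=1, col=2): c = -0.9000 + 0.2125i → escape time 7
(row=1, col=3): c = -0.4200 + 0.2125i → escape time 7
(row=1, col=4): c = 0.0600 + 0.2125i → escape time 7
(row=2, col=0): c = -1.8600 + -0.0750i → escape time 5
(row=2, col=1): c = -1.3800 + -0.0750i → escape time 7
(row=2, col=2): c = -0.9000 + -0.0750i → escape time 7
(row=2, col=3): c = -0.4200 + -0.0750i → escape time 7
(row=2, col=4): c = 0.0600 + -0.0750i → escape time 7
(row=3, col=0): c = -1.8600 + -0.3625i → escape time 3
(row=3, col=1): c = -1.3800 + -0.3625i → escape time 5
(row=3, col=2): c = -0.9000 + -0.3625i → escape time 7
(row=3, col=3): c = -0.4200 + -0.3625i → escape time 7
(row=3, col=4): c = 0.0600 + -0.3625i → escape time 7
(row=4, col=0): c = -1.8600 + -0.6500i → escape time 2
(row=4, col=1): c = -1.3800 + -0.6500i → escape time 3
(row=4, col=2): c = -0.9000 + -0.6500i → escape time 4
(row=4, col=3): c = -0.4200 + -0.6500i → escape time 7
(row=4, col=4): c = 0.0600 + -0.6500i → escape time 7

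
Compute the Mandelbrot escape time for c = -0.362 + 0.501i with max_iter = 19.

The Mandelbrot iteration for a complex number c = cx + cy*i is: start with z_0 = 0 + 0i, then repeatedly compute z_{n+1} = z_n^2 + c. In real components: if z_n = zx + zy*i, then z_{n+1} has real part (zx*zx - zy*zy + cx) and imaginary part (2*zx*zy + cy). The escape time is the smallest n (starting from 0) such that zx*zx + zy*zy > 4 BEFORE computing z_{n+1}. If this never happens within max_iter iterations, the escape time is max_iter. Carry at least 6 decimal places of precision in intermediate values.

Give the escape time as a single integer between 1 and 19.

Answer: 19

Derivation:
z_0 = 0 + 0i, c = -0.3620 + 0.5010i
Iter 1: z = -0.3620 + 0.5010i, |z|^2 = 0.3820
Iter 2: z = -0.4820 + 0.1383i, |z|^2 = 0.2514
Iter 3: z = -0.1488 + 0.3677i, |z|^2 = 0.1574
Iter 4: z = -0.4751 + 0.3915i, |z|^2 = 0.3790
Iter 5: z = -0.2896 + 0.1290i, |z|^2 = 0.1005
Iter 6: z = -0.2948 + 0.4263i, |z|^2 = 0.2686
Iter 7: z = -0.4568 + 0.2497i, |z|^2 = 0.2710
Iter 8: z = -0.2157 + 0.2729i, |z|^2 = 0.1210
Iter 9: z = -0.3899 + 0.3833i, |z|^2 = 0.2990
Iter 10: z = -0.3569 + 0.2021i, |z|^2 = 0.1682
Iter 11: z = -0.2755 + 0.3568i, |z|^2 = 0.2032
Iter 12: z = -0.4134 + 0.3044i, |z|^2 = 0.2636
Iter 13: z = -0.2838 + 0.2493i, |z|^2 = 0.1427
Iter 14: z = -0.3436 + 0.3595i, |z|^2 = 0.2473
Iter 15: z = -0.3732 + 0.2539i, |z|^2 = 0.2037
Iter 16: z = -0.2872 + 0.3115i, |z|^2 = 0.1795
Iter 17: z = -0.3765 + 0.3221i, |z|^2 = 0.2455
Iter 18: z = -0.3240 + 0.2585i, |z|^2 = 0.1718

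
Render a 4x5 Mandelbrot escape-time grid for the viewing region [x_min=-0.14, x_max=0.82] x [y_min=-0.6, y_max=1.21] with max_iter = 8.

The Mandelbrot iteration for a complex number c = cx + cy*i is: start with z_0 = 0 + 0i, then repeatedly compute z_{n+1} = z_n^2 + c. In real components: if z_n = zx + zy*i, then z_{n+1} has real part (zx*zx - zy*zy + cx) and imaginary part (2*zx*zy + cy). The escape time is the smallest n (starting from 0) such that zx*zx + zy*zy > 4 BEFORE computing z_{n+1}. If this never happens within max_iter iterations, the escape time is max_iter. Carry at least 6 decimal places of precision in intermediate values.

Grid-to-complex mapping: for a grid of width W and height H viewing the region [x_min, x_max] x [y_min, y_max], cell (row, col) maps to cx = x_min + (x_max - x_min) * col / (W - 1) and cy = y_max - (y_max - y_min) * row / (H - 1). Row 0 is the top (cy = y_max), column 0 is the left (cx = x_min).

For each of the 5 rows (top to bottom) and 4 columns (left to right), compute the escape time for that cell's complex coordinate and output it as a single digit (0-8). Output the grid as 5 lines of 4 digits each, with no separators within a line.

Answer: 3222
8632
8863
8853
8843

Derivation:
(row=0, col=0): c = -0.1400 + 1.2100i → escape time 3
(row=0, col=1): c = 0.1800 + 1.2100i → escape time 2
(row=0, col=2): c = 0.5000 + 1.2100i → escape time 2
(row=0, col=3): c = 0.8200 + 1.2100i → escape time 2
(row=1, col=0): c = -0.1400 + 0.7575i → escape time 8
(row=1, col=1): c = 0.1800 + 0.7575i → escape time 6
(row=1, col=2): c = 0.5000 + 0.7575i → escape time 3
(row=1, col=3): c = 0.8200 + 0.7575i → escape time 2
(row=2, col=0): c = -0.1400 + 0.3050i → escape time 8
(row=2, col=1): c = 0.1800 + 0.3050i → escape time 8
(row=2, col=2): c = 0.5000 + 0.3050i → escape time 6
(row=2, col=3): c = 0.8200 + 0.3050i → escape time 3
(row=3, col=0): c = -0.1400 + -0.1475i → escape time 8
(row=3, col=1): c = 0.1800 + -0.1475i → escape time 8
(row=3, col=2): c = 0.5000 + -0.1475i → escape time 5
(row=3, col=3): c = 0.8200 + -0.1475i → escape time 3
(row=4, col=0): c = -0.1400 + -0.6000i → escape time 8
(row=4, col=1): c = 0.1800 + -0.6000i → escape time 8
(row=4, col=2): c = 0.5000 + -0.6000i → escape time 4
(row=4, col=3): c = 0.8200 + -0.6000i → escape time 3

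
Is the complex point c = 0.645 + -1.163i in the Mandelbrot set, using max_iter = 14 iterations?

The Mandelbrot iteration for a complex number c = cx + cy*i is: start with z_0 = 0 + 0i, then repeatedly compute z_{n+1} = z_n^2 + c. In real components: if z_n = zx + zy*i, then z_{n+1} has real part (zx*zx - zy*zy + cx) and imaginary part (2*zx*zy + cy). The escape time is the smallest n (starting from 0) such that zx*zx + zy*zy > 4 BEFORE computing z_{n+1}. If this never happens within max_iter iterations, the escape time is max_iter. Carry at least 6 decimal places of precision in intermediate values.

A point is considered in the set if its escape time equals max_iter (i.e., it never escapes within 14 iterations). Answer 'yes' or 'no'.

z_0 = 0 + 0i, c = 0.6450 + -1.1630i
Iter 1: z = 0.6450 + -1.1630i, |z|^2 = 1.7686
Iter 2: z = -0.2915 + -2.6633i, |z|^2 = 7.1780
Escaped at iteration 2

Answer: no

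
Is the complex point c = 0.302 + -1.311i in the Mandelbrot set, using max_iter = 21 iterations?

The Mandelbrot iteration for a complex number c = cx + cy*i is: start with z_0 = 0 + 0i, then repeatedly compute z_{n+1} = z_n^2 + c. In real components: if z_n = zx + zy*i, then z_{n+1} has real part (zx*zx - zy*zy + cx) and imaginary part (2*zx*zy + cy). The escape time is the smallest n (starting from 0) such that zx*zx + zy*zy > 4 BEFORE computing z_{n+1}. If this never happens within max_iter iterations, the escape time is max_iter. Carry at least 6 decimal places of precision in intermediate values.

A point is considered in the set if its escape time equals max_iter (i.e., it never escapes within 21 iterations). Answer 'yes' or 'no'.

z_0 = 0 + 0i, c = 0.3020 + -1.3110i
Iter 1: z = 0.3020 + -1.3110i, |z|^2 = 1.8099
Iter 2: z = -1.3255 + -2.1028i, |z|^2 = 6.1789
Escaped at iteration 2

Answer: no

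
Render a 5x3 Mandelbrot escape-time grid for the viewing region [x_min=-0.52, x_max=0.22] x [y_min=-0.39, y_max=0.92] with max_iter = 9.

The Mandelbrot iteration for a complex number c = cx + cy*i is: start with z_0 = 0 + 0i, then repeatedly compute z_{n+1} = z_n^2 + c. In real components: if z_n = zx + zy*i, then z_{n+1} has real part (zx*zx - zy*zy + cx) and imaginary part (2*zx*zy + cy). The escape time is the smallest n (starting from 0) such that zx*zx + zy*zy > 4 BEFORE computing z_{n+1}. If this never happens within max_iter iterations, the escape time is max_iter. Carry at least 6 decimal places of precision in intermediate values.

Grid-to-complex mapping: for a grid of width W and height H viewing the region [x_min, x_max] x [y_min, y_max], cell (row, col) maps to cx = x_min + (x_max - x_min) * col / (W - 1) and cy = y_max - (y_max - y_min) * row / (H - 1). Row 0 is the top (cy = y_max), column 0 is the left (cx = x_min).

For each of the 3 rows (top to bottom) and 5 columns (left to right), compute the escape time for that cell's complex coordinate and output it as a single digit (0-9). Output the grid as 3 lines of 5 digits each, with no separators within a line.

Answer: 45964
99999
99999

Derivation:
(row=0, col=0): c = -0.5200 + 0.9200i → escape time 4
(row=0, col=1): c = -0.3350 + 0.9200i → escape time 5
(row=0, col=2): c = -0.1500 + 0.9200i → escape time 9
(row=0, col=3): c = 0.0350 + 0.9200i → escape time 6
(row=0, col=4): c = 0.2200 + 0.9200i → escape time 4
(row=1, col=0): c = -0.5200 + 0.2650i → escape time 9
(row=1, col=1): c = -0.3350 + 0.2650i → escape time 9
(row=1, col=2): c = -0.1500 + 0.2650i → escape time 9
(row=1, col=3): c = 0.0350 + 0.2650i → escape time 9
(row=1, col=4): c = 0.2200 + 0.2650i → escape time 9
(row=2, col=0): c = -0.5200 + -0.3900i → escape time 9
(row=2, col=1): c = -0.3350 + -0.3900i → escape time 9
(row=2, col=2): c = -0.1500 + -0.3900i → escape time 9
(row=2, col=3): c = 0.0350 + -0.3900i → escape time 9
(row=2, col=4): c = 0.2200 + -0.3900i → escape time 9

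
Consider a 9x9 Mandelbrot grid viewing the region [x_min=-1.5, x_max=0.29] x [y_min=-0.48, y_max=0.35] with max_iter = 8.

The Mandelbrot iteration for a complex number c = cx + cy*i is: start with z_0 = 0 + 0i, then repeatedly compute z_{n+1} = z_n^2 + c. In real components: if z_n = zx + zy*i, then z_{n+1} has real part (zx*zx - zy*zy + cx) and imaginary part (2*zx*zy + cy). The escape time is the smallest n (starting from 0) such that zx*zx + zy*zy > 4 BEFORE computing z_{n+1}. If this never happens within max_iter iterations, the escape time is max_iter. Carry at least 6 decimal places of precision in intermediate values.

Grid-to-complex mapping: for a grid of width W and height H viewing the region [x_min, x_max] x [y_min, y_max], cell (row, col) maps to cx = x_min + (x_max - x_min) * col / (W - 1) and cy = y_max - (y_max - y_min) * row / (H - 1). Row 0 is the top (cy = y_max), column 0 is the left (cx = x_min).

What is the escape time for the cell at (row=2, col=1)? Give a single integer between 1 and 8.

Answer: 8

Derivation:
z_0 = 0 + 0i, c = -1.2763 + 0.1425i
Iter 1: z = -1.2763 + 0.1425i, |z|^2 = 1.6491
Iter 2: z = 0.3323 + -0.2212i, |z|^2 = 0.1593
Iter 3: z = -1.2148 + -0.0045i, |z|^2 = 1.4758
Iter 4: z = 0.1995 + 0.1535i, |z|^2 = 0.0633
Iter 5: z = -1.2600 + 0.2037i, |z|^2 = 1.6291
Iter 6: z = 0.2699 + -0.3709i, |z|^2 = 0.2104
Iter 7: z = -1.3410 + -0.0577i, |z|^2 = 1.8015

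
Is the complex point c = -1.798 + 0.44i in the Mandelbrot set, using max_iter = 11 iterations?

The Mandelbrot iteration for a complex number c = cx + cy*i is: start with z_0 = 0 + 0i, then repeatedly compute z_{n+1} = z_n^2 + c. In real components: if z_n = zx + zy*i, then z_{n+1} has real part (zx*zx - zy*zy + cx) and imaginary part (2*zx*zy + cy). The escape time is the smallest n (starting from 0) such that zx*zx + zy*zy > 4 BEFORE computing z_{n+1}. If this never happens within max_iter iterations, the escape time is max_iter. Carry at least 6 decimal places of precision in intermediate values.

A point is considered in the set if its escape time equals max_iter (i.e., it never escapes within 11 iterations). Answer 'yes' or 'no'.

z_0 = 0 + 0i, c = -1.7980 + 0.4400i
Iter 1: z = -1.7980 + 0.4400i, |z|^2 = 3.4264
Iter 2: z = 1.2412 + -1.1422i, |z|^2 = 2.8453
Iter 3: z = -1.5621 + -2.3955i, |z|^2 = 8.1787
Escaped at iteration 3

Answer: no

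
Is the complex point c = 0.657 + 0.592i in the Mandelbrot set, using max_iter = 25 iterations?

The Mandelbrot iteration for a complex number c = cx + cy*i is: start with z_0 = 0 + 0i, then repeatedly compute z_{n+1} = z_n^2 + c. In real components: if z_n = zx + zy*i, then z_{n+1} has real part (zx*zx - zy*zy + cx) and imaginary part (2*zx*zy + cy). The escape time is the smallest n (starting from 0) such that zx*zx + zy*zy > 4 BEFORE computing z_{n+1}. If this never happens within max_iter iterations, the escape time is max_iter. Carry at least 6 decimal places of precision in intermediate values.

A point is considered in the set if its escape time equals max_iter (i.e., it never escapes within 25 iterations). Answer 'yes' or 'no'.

z_0 = 0 + 0i, c = 0.6570 + 0.5920i
Iter 1: z = 0.6570 + 0.5920i, |z|^2 = 0.7821
Iter 2: z = 0.7382 + 1.3699i, |z|^2 = 2.4215
Iter 3: z = -0.6747 + 2.6145i, |z|^2 = 7.2906
Escaped at iteration 3

Answer: no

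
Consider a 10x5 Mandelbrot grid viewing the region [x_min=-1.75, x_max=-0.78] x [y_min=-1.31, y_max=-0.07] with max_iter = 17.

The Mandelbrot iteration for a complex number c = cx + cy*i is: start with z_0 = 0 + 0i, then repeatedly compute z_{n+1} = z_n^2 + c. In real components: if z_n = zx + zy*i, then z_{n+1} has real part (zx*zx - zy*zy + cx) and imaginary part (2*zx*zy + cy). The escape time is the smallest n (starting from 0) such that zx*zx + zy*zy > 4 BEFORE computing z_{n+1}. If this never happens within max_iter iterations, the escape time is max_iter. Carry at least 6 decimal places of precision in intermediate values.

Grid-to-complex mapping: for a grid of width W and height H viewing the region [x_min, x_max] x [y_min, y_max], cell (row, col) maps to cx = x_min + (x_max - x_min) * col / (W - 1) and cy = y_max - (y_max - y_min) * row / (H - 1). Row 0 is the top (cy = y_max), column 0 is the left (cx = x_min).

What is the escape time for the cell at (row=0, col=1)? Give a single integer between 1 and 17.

z_0 = 0 + 0i, c = -1.6422 + -0.0700i
Iter 1: z = -1.6422 + -0.0700i, |z|^2 = 2.7018
Iter 2: z = 1.0498 + 0.1599i, |z|^2 = 1.1276
Iter 3: z = -0.5658 + 0.2657i, |z|^2 = 0.3907
Iter 4: z = -1.3927 + -0.3707i, |z|^2 = 2.0771
Iter 5: z = 0.1601 + 0.9626i, |z|^2 = 0.9522
Iter 6: z = -2.5431 + 0.2382i, |z|^2 = 6.5243
Escaped at iteration 6

Answer: 6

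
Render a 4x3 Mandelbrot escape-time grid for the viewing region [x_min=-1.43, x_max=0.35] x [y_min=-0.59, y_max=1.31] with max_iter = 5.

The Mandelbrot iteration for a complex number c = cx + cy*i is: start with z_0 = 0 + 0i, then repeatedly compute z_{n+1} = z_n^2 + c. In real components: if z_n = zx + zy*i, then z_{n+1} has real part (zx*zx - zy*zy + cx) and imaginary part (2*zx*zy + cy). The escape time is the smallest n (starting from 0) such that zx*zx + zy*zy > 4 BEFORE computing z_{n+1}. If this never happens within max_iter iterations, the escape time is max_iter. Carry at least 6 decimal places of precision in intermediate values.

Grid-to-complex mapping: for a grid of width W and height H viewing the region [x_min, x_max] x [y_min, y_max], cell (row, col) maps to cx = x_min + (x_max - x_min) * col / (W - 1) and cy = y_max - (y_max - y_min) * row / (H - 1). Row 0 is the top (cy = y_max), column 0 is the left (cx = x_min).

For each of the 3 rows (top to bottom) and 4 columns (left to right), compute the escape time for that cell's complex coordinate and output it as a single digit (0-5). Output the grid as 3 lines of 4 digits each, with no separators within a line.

(row=0, col=0): c = -1.4300 + 1.3100i → escape time 2
(row=0, col=1): c = -0.8367 + 1.3100i → escape time 2
(row=0, col=2): c = -0.2433 + 1.3100i → escape time 2
(row=0, col=3): c = 0.3500 + 1.3100i → escape time 2
(row=1, col=0): c = -1.4300 + 0.3600i → escape time 5
(row=1, col=1): c = -0.8367 + 0.3600i → escape time 5
(row=1, col=2): c = -0.2433 + 0.3600i → escape time 5
(row=1, col=3): c = 0.3500 + 0.3600i → escape time 5
(row=2, col=0): c = -1.4300 + -0.5900i → escape time 3
(row=2, col=1): c = -0.8367 + -0.5900i → escape time 5
(row=2, col=2): c = -0.2433 + -0.5900i → escape time 5
(row=2, col=3): c = 0.3500 + -0.5900i → escape time 5

Answer: 2222
5555
3555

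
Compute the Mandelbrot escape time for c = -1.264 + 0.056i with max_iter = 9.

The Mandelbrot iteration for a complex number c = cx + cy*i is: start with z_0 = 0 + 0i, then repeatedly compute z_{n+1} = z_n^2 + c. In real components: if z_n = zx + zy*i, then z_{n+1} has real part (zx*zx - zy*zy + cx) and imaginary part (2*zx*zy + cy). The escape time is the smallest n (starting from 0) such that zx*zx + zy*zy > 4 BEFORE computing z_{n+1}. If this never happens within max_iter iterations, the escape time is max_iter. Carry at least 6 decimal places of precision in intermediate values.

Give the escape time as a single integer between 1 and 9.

Answer: 9

Derivation:
z_0 = 0 + 0i, c = -1.2640 + 0.0560i
Iter 1: z = -1.2640 + 0.0560i, |z|^2 = 1.6008
Iter 2: z = 0.3306 + -0.0856i, |z|^2 = 0.1166
Iter 3: z = -1.1621 + -0.0006i, |z|^2 = 1.3504
Iter 4: z = 0.0864 + 0.0573i, |z|^2 = 0.0107
Iter 5: z = -1.2598 + 0.0659i, |z|^2 = 1.5915
Iter 6: z = 0.3188 + -0.1101i, |z|^2 = 0.1138
Iter 7: z = -1.1745 + -0.0142i, |z|^2 = 1.3796
Iter 8: z = 0.1152 + 0.0893i, |z|^2 = 0.0212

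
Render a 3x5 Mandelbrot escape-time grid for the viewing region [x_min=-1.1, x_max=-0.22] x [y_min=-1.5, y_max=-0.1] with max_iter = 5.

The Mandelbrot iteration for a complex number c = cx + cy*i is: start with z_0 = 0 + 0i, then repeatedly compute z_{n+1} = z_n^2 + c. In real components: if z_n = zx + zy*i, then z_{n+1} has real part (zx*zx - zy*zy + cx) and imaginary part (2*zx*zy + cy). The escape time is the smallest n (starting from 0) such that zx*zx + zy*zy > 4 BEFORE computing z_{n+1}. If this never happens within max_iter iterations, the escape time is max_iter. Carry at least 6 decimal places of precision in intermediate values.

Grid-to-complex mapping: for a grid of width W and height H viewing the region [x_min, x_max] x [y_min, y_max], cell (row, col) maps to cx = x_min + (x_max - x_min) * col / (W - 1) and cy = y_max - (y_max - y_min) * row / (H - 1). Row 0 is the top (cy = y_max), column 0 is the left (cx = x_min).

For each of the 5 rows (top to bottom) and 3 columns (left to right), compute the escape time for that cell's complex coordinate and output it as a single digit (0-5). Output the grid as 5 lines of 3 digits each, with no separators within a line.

(row=0, col=0): c = -1.1000 + -0.1000i → escape time 5
(row=0, col=1): c = -0.6600 + -0.1000i → escape time 5
(row=0, col=2): c = -0.2200 + -0.1000i → escape time 5
(row=1, col=0): c = -1.1000 + -0.4500i → escape time 5
(row=1, col=1): c = -0.6600 + -0.4500i → escape time 5
(row=1, col=2): c = -0.2200 + -0.4500i → escape time 5
(row=2, col=0): c = -1.1000 + -0.8000i → escape time 3
(row=2, col=1): c = -0.6600 + -0.8000i → escape time 4
(row=2, col=2): c = -0.2200 + -0.8000i → escape time 5
(row=3, col=0): c = -1.1000 + -1.1500i → escape time 3
(row=3, col=1): c = -0.6600 + -1.1500i → escape time 3
(row=3, col=2): c = -0.2200 + -1.1500i → escape time 4
(row=4, col=0): c = -1.1000 + -1.5000i → escape time 2
(row=4, col=1): c = -0.6600 + -1.5000i → escape time 2
(row=4, col=2): c = -0.2200 + -1.5000i → escape time 2

Answer: 555
555
345
334
222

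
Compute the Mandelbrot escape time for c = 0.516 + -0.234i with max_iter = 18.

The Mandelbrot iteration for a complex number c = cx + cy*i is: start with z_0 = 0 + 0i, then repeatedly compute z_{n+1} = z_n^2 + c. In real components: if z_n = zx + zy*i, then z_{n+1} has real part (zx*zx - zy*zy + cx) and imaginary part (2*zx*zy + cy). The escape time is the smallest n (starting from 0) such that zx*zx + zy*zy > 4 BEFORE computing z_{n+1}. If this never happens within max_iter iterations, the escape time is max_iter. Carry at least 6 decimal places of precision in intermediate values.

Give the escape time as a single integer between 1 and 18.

z_0 = 0 + 0i, c = 0.5160 + -0.2340i
Iter 1: z = 0.5160 + -0.2340i, |z|^2 = 0.3210
Iter 2: z = 0.7275 + -0.4755i, |z|^2 = 0.7553
Iter 3: z = 0.8192 + -0.9258i, |z|^2 = 1.5282
Iter 4: z = 0.3299 + -1.7508i, |z|^2 = 3.1742
Iter 5: z = -2.4406 + -1.3891i, |z|^2 = 7.8860
Escaped at iteration 5

Answer: 5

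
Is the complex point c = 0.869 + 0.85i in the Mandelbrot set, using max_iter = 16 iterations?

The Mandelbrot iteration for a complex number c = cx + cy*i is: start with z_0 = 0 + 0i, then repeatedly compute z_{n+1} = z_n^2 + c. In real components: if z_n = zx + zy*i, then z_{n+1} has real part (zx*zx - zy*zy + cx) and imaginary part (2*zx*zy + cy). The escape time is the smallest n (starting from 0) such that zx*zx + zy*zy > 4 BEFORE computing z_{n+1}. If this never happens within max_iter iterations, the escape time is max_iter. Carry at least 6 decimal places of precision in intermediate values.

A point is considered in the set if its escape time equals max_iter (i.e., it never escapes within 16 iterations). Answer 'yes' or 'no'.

z_0 = 0 + 0i, c = 0.8690 + 0.8500i
Iter 1: z = 0.8690 + 0.8500i, |z|^2 = 1.4777
Iter 2: z = 0.9017 + 2.3273i, |z|^2 = 6.2293
Escaped at iteration 2

Answer: no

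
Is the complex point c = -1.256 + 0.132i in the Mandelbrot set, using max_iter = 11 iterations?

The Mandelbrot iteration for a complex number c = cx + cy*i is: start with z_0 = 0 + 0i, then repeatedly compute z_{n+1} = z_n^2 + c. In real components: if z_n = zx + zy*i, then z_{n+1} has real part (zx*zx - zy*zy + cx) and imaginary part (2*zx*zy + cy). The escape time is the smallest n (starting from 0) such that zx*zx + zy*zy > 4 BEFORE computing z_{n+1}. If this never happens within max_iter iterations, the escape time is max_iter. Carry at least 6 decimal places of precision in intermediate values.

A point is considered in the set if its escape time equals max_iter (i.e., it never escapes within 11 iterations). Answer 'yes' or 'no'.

Answer: yes

Derivation:
z_0 = 0 + 0i, c = -1.2560 + 0.1320i
Iter 1: z = -1.2560 + 0.1320i, |z|^2 = 1.5950
Iter 2: z = 0.3041 + -0.1996i, |z|^2 = 0.1323
Iter 3: z = -1.2033 + 0.0106i, |z|^2 = 1.4482
Iter 4: z = 0.1919 + 0.1065i, |z|^2 = 0.0482
Iter 5: z = -1.2305 + 0.1729i, |z|^2 = 1.5440
Iter 6: z = 0.2282 + -0.2934i, |z|^2 = 0.1382
Iter 7: z = -1.2900 + -0.0019i, |z|^2 = 1.6641
Iter 8: z = 0.4081 + 0.1370i, |z|^2 = 0.1853
Iter 9: z = -1.1082 + 0.2438i, |z|^2 = 1.2876
Iter 10: z = -0.0873 + -0.4084i, |z|^2 = 0.1745
Did not escape in 11 iterations → in set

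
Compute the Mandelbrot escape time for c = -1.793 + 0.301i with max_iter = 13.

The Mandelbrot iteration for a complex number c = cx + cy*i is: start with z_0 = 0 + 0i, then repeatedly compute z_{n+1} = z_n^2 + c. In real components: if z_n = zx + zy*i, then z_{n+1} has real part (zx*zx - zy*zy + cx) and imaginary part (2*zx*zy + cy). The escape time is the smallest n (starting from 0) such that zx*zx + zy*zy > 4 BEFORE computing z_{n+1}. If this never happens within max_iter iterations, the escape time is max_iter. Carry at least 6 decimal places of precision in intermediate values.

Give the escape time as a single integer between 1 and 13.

Answer: 4

Derivation:
z_0 = 0 + 0i, c = -1.7930 + 0.3010i
Iter 1: z = -1.7930 + 0.3010i, |z|^2 = 3.3054
Iter 2: z = 1.3312 + -0.7784i, |z|^2 = 2.3781
Iter 3: z = -0.6267 + -1.7714i, |z|^2 = 3.5307
Iter 4: z = -4.5383 + 2.5212i, |z|^2 = 26.9529
Escaped at iteration 4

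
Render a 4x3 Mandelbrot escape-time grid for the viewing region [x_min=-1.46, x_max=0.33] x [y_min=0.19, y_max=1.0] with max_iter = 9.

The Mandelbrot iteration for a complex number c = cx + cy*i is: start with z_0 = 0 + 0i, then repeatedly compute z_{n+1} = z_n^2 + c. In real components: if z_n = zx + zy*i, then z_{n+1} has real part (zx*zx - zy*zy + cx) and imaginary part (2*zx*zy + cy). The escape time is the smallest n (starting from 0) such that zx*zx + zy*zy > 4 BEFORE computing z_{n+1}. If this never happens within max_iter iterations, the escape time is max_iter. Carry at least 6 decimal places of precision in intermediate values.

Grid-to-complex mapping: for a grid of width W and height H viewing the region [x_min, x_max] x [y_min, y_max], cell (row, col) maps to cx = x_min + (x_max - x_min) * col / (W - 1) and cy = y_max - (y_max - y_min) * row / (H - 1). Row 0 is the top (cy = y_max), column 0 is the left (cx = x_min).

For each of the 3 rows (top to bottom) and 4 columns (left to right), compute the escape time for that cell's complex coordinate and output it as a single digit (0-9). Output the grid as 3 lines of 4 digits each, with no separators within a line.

(row=0, col=0): c = -1.4600 + 1.0000i → escape time 3
(row=0, col=1): c = -0.8633 + 1.0000i → escape time 3
(row=0, col=2): c = -0.2667 + 1.0000i → escape time 5
(row=0, col=3): c = 0.3300 + 1.0000i → escape time 3
(row=1, col=0): c = -1.4600 + 0.5950i → escape time 3
(row=1, col=1): c = -0.8633 + 0.5950i → escape time 5
(row=1, col=2): c = -0.2667 + 0.5950i → escape time 9
(row=1, col=3): c = 0.3300 + 0.5950i → escape time 9
(row=2, col=0): c = -1.4600 + 0.1900i → escape time 5
(row=2, col=1): c = -0.8633 + 0.1900i → escape time 9
(row=2, col=2): c = -0.2667 + 0.1900i → escape time 9
(row=2, col=3): c = 0.3300 + 0.1900i → escape time 9

Answer: 3353
3599
5999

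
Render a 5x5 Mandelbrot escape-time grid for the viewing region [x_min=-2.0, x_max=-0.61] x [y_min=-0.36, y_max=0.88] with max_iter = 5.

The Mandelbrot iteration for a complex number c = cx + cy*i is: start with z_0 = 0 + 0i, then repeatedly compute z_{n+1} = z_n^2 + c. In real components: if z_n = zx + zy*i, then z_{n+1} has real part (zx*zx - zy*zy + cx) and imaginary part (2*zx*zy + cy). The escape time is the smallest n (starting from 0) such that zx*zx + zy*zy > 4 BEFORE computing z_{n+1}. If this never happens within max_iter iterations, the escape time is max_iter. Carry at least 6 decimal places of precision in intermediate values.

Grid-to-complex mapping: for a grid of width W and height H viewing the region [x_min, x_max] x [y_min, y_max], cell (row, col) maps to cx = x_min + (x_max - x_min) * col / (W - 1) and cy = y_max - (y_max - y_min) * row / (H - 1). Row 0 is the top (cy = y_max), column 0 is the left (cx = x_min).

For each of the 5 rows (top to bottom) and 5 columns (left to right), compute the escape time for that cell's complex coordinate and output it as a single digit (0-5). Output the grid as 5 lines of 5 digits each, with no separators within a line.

Answer: 12334
13355
14555
15555
14555

Derivation:
(row=0, col=0): c = -2.0000 + 0.8800i → escape time 1
(row=0, col=1): c = -1.6525 + 0.8800i → escape time 2
(row=0, col=2): c = -1.3050 + 0.8800i → escape time 3
(row=0, col=3): c = -0.9575 + 0.8800i → escape time 3
(row=0, col=4): c = -0.6100 + 0.8800i → escape time 4
(row=1, col=0): c = -2.0000 + 0.5700i → escape time 1
(row=1, col=1): c = -1.6525 + 0.5700i → escape time 3
(row=1, col=2): c = -1.3050 + 0.5700i → escape time 3
(row=1, col=3): c = -0.9575 + 0.5700i → escape time 5
(row=1, col=4): c = -0.6100 + 0.5700i → escape time 5
(row=2, col=0): c = -2.0000 + 0.2600i → escape time 1
(row=2, col=1): c = -1.6525 + 0.2600i → escape time 4
(row=2, col=2): c = -1.3050 + 0.2600i → escape time 5
(row=2, col=3): c = -0.9575 + 0.2600i → escape time 5
(row=2, col=4): c = -0.6100 + 0.2600i → escape time 5
(row=3, col=0): c = -2.0000 + -0.0500i → escape time 1
(row=3, col=1): c = -1.6525 + -0.0500i → escape time 5
(row=3, col=2): c = -1.3050 + -0.0500i → escape time 5
(row=3, col=3): c = -0.9575 + -0.0500i → escape time 5
(row=3, col=4): c = -0.6100 + -0.0500i → escape time 5
(row=4, col=0): c = -2.0000 + -0.3600i → escape time 1
(row=4, col=1): c = -1.6525 + -0.3600i → escape time 4
(row=4, col=2): c = -1.3050 + -0.3600i → escape time 5
(row=4, col=3): c = -0.9575 + -0.3600i → escape time 5
(row=4, col=4): c = -0.6100 + -0.3600i → escape time 5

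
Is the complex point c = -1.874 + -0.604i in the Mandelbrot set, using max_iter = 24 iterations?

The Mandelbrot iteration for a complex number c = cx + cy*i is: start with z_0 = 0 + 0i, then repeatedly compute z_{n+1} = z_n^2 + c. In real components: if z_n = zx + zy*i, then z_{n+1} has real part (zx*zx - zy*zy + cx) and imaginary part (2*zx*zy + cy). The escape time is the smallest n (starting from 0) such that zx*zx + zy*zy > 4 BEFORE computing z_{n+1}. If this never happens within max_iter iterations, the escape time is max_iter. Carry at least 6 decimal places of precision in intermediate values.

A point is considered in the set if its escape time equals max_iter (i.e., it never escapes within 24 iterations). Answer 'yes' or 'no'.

z_0 = 0 + 0i, c = -1.8740 + -0.6040i
Iter 1: z = -1.8740 + -0.6040i, |z|^2 = 3.8767
Iter 2: z = 1.2731 + 1.6598i, |z|^2 = 4.3756
Escaped at iteration 2

Answer: no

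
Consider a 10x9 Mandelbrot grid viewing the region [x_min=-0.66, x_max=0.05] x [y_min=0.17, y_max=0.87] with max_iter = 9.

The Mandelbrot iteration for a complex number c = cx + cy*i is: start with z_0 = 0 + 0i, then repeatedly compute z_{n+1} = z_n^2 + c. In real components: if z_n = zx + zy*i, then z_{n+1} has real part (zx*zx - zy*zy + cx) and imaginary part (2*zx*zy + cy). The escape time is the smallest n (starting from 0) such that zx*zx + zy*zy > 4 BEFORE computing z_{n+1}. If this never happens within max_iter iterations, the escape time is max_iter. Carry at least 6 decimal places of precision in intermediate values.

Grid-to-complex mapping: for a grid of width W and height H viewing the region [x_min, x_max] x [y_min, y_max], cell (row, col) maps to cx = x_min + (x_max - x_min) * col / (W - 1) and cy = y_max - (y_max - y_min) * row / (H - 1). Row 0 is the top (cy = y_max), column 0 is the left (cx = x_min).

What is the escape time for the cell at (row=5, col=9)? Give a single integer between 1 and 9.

z_0 = 0 + 0i, c = 0.0500 + 0.4325i
Iter 1: z = 0.0500 + 0.4325i, |z|^2 = 0.1896
Iter 2: z = -0.1346 + 0.4758i, |z|^2 = 0.2444
Iter 3: z = -0.1582 + 0.3045i, |z|^2 = 0.1177
Iter 4: z = -0.0177 + 0.3361i, |z|^2 = 0.1133
Iter 5: z = -0.0627 + 0.4206i, |z|^2 = 0.1809
Iter 6: z = -0.1230 + 0.3798i, |z|^2 = 0.1594
Iter 7: z = -0.0791 + 0.3391i, |z|^2 = 0.1212
Iter 8: z = -0.0587 + 0.3789i, |z|^2 = 0.1470

Answer: 9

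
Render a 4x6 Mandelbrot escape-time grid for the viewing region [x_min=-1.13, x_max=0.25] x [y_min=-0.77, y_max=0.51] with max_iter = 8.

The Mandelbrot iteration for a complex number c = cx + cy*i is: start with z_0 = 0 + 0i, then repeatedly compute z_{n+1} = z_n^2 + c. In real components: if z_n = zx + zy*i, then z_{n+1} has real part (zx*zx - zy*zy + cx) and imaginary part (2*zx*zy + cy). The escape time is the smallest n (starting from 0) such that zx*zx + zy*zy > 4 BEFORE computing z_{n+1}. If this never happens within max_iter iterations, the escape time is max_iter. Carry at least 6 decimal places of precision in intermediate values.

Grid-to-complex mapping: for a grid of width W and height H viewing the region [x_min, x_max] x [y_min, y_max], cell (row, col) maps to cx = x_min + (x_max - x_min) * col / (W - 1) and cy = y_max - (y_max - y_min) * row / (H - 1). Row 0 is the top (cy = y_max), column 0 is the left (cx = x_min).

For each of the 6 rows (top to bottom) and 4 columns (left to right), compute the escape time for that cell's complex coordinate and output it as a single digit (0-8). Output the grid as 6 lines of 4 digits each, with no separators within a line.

Answer: 5888
8888
8888
8888
5888
3485

Derivation:
(row=0, col=0): c = -1.1300 + 0.5100i → escape time 5
(row=0, col=1): c = -0.6700 + 0.5100i → escape time 8
(row=0, col=2): c = -0.2100 + 0.5100i → escape time 8
(row=0, col=3): c = 0.2500 + 0.5100i → escape time 8
(row=1, col=0): c = -1.1300 + 0.2540i → escape time 8
(row=1, col=1): c = -0.6700 + 0.2540i → escape time 8
(row=1, col=2): c = -0.2100 + 0.2540i → escape time 8
(row=1, col=3): c = 0.2500 + 0.2540i → escape time 8
(row=2, col=0): c = -1.1300 + -0.0020i → escape time 8
(row=2, col=1): c = -0.6700 + -0.0020i → escape time 8
(row=2, col=2): c = -0.2100 + -0.0020i → escape time 8
(row=2, col=3): c = 0.2500 + -0.0020i → escape time 8
(row=3, col=0): c = -1.1300 + -0.2580i → escape time 8
(row=3, col=1): c = -0.6700 + -0.2580i → escape time 8
(row=3, col=2): c = -0.2100 + -0.2580i → escape time 8
(row=3, col=3): c = 0.2500 + -0.2580i → escape time 8
(row=4, col=0): c = -1.1300 + -0.5140i → escape time 5
(row=4, col=1): c = -0.6700 + -0.5140i → escape time 8
(row=4, col=2): c = -0.2100 + -0.5140i → escape time 8
(row=4, col=3): c = 0.2500 + -0.5140i → escape time 8
(row=5, col=0): c = -1.1300 + -0.7700i → escape time 3
(row=5, col=1): c = -0.6700 + -0.7700i → escape time 4
(row=5, col=2): c = -0.2100 + -0.7700i → escape time 8
(row=5, col=3): c = 0.2500 + -0.7700i → escape time 5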